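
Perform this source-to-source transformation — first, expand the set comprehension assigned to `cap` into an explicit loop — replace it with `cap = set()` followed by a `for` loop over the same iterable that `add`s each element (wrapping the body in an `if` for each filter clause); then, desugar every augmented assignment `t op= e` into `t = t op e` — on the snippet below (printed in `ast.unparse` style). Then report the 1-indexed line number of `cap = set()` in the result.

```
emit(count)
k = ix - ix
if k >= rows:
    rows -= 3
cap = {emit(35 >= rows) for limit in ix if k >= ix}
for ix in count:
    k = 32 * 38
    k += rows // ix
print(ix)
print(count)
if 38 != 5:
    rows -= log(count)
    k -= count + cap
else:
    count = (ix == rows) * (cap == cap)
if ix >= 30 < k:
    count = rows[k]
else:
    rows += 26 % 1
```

5

Transformed code:
emit(count)
k = ix - ix
if k >= rows:
    rows = rows - 3
cap = set()
for limit in ix:
    if k >= ix:
        cap.add(emit(35 >= rows))
for ix in count:
    k = 32 * 38
    k = k + rows // ix
print(ix)
print(count)
if 38 != 5:
    rows = rows - log(count)
    k = k - (count + cap)
else:
    count = (ix == rows) * (cap == cap)
if ix >= 30 < k:
    count = rows[k]
else:
    rows = rows + 26 % 1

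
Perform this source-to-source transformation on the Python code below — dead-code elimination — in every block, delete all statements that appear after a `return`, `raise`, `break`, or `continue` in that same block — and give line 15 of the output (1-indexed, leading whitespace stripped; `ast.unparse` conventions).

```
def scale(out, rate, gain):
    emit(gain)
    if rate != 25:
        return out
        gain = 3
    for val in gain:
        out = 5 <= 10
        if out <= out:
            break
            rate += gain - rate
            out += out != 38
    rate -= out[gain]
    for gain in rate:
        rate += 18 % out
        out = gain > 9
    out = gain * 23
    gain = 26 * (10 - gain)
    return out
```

return out

Transformed code:
def scale(out, rate, gain):
    emit(gain)
    if rate != 25:
        return out
    for val in gain:
        out = 5 <= 10
        if out <= out:
            break
    rate -= out[gain]
    for gain in rate:
        rate += 18 % out
        out = gain > 9
    out = gain * 23
    gain = 26 * (10 - gain)
    return out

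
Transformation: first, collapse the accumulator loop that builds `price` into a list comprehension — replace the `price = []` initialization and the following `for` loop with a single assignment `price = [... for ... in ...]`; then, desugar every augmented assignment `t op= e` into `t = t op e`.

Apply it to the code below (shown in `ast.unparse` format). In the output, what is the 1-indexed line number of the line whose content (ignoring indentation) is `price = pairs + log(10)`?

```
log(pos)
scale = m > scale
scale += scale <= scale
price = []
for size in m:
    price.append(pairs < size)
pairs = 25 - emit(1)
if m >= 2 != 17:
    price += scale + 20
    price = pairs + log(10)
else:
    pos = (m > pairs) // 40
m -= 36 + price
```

8

Transformed code:
log(pos)
scale = m > scale
scale = scale + (scale <= scale)
price = [pairs < size for size in m]
pairs = 25 - emit(1)
if m >= 2 != 17:
    price = price + (scale + 20)
    price = pairs + log(10)
else:
    pos = (m > pairs) // 40
m = m - (36 + price)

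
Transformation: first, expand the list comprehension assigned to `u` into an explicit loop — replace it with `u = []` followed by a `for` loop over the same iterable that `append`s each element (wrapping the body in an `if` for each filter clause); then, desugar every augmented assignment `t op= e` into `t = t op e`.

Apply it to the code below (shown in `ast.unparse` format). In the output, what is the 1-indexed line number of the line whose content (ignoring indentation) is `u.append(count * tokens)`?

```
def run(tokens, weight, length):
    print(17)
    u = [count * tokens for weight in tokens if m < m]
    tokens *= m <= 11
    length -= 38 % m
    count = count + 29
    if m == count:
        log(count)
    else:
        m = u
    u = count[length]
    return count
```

6

Transformed code:
def run(tokens, weight, length):
    print(17)
    u = []
    for weight in tokens:
        if m < m:
            u.append(count * tokens)
    tokens = tokens * (m <= 11)
    length = length - 38 % m
    count = count + 29
    if m == count:
        log(count)
    else:
        m = u
    u = count[length]
    return count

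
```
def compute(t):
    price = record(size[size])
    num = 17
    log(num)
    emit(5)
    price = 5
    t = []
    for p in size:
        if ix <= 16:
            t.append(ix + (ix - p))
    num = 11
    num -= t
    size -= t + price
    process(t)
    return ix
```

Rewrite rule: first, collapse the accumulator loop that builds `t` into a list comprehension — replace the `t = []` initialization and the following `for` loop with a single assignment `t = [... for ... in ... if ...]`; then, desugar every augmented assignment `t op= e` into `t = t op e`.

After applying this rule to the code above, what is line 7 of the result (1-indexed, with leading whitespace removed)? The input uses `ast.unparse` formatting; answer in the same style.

t = [ix + (ix - p) for p in size if ix <= 16]

Transformed code:
def compute(t):
    price = record(size[size])
    num = 17
    log(num)
    emit(5)
    price = 5
    t = [ix + (ix - p) for p in size if ix <= 16]
    num = 11
    num = num - t
    size = size - (t + price)
    process(t)
    return ix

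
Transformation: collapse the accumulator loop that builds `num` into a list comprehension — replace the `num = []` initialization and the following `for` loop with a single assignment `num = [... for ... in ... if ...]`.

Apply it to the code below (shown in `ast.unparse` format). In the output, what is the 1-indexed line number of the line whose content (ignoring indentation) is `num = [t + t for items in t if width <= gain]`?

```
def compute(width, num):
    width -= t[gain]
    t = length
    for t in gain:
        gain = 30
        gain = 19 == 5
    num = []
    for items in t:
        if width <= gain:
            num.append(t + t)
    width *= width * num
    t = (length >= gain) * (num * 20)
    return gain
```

7

Transformed code:
def compute(width, num):
    width -= t[gain]
    t = length
    for t in gain:
        gain = 30
        gain = 19 == 5
    num = [t + t for items in t if width <= gain]
    width *= width * num
    t = (length >= gain) * (num * 20)
    return gain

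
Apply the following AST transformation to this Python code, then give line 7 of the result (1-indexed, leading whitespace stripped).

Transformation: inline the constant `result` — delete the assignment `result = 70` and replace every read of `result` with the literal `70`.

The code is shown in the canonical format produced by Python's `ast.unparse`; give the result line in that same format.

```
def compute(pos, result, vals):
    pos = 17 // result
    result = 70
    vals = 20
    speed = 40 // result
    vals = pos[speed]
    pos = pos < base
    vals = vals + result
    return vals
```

Transformed code:
def compute(pos, result, vals):
    pos = 17 // 70
    vals = 20
    speed = 40 // 70
    vals = pos[speed]
    pos = pos < base
    vals = vals + 70
    return vals

vals = vals + 70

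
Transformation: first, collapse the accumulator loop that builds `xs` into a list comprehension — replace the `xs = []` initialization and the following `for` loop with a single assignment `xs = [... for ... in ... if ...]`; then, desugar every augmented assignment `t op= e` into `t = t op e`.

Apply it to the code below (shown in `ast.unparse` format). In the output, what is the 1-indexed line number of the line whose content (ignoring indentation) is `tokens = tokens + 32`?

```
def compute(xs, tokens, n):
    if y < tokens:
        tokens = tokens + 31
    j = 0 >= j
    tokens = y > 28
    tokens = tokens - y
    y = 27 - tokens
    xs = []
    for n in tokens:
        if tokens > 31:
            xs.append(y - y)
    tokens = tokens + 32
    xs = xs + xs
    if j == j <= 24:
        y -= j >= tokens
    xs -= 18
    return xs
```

9

Transformed code:
def compute(xs, tokens, n):
    if y < tokens:
        tokens = tokens + 31
    j = 0 >= j
    tokens = y > 28
    tokens = tokens - y
    y = 27 - tokens
    xs = [y - y for n in tokens if tokens > 31]
    tokens = tokens + 32
    xs = xs + xs
    if j == j <= 24:
        y = y - (j >= tokens)
    xs = xs - 18
    return xs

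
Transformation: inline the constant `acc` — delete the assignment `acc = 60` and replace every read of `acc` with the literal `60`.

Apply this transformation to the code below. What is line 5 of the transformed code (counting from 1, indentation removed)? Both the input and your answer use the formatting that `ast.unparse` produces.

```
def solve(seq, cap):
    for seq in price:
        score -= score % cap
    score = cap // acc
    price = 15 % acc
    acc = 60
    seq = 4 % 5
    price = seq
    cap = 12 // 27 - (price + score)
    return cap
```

price = 15 % 60

Transformed code:
def solve(seq, cap):
    for seq in price:
        score -= score % cap
    score = cap // 60
    price = 15 % 60
    seq = 4 % 5
    price = seq
    cap = 12 // 27 - (price + score)
    return cap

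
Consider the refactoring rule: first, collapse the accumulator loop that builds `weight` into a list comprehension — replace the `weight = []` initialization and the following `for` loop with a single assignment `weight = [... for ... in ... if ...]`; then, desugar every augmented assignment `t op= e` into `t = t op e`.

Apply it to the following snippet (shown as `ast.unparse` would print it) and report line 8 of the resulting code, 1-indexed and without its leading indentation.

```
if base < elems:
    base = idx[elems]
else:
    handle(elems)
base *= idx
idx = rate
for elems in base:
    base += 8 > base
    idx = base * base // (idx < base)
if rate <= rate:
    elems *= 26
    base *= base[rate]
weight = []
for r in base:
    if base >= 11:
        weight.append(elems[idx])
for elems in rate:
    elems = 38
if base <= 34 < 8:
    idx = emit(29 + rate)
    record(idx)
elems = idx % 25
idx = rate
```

base = base + (8 > base)

Transformed code:
if base < elems:
    base = idx[elems]
else:
    handle(elems)
base = base * idx
idx = rate
for elems in base:
    base = base + (8 > base)
    idx = base * base // (idx < base)
if rate <= rate:
    elems = elems * 26
    base = base * base[rate]
weight = [elems[idx] for r in base if base >= 11]
for elems in rate:
    elems = 38
if base <= 34 < 8:
    idx = emit(29 + rate)
    record(idx)
elems = idx % 25
idx = rate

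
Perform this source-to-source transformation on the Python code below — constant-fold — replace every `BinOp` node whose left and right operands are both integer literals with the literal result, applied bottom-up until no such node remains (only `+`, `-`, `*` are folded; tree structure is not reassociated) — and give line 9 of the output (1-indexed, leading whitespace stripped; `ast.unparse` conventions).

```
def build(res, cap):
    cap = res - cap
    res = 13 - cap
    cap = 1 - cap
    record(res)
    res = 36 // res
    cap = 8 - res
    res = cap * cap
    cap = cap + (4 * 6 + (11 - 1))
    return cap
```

cap = cap + 34

Transformed code:
def build(res, cap):
    cap = res - cap
    res = 13 - cap
    cap = 1 - cap
    record(res)
    res = 36 // res
    cap = 8 - res
    res = cap * cap
    cap = cap + 34
    return cap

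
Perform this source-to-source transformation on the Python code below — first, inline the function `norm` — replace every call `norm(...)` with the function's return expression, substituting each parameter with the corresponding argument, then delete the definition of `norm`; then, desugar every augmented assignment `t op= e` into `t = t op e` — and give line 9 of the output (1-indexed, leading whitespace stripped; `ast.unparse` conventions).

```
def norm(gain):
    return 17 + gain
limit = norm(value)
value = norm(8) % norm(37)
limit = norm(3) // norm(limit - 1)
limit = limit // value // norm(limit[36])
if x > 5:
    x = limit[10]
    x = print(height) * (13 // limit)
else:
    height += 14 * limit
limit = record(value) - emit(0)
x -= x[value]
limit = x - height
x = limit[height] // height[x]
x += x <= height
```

height = height + 14 * limit

Transformed code:
limit = 17 + value
value = (17 + 8) % (17 + 37)
limit = (17 + 3) // (17 + (limit - 1))
limit = limit // value // (17 + limit[36])
if x > 5:
    x = limit[10]
    x = print(height) * (13 // limit)
else:
    height = height + 14 * limit
limit = record(value) - emit(0)
x = x - x[value]
limit = x - height
x = limit[height] // height[x]
x = x + (x <= height)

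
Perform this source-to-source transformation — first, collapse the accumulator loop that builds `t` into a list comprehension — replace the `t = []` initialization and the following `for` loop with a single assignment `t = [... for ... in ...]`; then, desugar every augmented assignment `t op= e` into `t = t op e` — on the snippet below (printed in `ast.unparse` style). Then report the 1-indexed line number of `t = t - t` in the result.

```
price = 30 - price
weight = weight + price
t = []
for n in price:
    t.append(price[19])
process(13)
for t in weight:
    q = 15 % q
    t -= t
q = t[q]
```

Transformed code:
price = 30 - price
weight = weight + price
t = [price[19] for n in price]
process(13)
for t in weight:
    q = 15 % q
    t = t - t
q = t[q]

7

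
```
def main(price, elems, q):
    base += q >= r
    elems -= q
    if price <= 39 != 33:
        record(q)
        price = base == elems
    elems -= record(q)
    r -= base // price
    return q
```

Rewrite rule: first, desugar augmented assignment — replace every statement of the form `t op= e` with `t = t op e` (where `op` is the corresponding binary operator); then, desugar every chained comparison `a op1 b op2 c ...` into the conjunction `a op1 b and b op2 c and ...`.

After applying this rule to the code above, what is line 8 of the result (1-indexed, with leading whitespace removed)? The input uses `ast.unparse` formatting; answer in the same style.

Transformed code:
def main(price, elems, q):
    base = base + (q >= r)
    elems = elems - q
    if price <= 39 and 39 != 33:
        record(q)
        price = base == elems
    elems = elems - record(q)
    r = r - base // price
    return q

r = r - base // price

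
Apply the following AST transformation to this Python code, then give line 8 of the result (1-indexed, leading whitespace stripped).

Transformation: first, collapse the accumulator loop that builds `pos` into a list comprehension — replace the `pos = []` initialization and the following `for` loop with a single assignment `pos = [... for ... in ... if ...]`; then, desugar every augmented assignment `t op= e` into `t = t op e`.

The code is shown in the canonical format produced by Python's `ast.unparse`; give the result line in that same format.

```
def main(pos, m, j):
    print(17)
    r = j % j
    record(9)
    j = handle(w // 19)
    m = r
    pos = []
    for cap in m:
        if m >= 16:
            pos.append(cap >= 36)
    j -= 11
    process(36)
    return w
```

j = j - 11

Transformed code:
def main(pos, m, j):
    print(17)
    r = j % j
    record(9)
    j = handle(w // 19)
    m = r
    pos = [cap >= 36 for cap in m if m >= 16]
    j = j - 11
    process(36)
    return w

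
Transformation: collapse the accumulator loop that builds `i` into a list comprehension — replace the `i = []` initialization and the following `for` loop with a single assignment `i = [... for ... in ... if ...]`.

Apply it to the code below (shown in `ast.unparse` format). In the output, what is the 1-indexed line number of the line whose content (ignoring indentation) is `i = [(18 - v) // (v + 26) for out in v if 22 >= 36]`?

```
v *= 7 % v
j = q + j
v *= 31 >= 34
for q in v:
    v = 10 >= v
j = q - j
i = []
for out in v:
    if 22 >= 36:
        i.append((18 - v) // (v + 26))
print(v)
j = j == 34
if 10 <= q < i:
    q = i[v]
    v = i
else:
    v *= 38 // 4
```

7

Transformed code:
v *= 7 % v
j = q + j
v *= 31 >= 34
for q in v:
    v = 10 >= v
j = q - j
i = [(18 - v) // (v + 26) for out in v if 22 >= 36]
print(v)
j = j == 34
if 10 <= q < i:
    q = i[v]
    v = i
else:
    v *= 38 // 4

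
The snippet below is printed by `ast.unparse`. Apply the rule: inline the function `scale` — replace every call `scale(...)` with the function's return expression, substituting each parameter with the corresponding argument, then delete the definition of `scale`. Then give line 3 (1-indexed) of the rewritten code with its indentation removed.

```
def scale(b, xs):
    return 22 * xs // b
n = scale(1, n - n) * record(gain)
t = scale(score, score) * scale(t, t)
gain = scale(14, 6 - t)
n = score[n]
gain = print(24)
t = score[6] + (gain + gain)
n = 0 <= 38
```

Transformed code:
n = 22 * (n - n) // 1 * record(gain)
t = 22 * score // score * (22 * t // t)
gain = 22 * (6 - t) // 14
n = score[n]
gain = print(24)
t = score[6] + (gain + gain)
n = 0 <= 38

gain = 22 * (6 - t) // 14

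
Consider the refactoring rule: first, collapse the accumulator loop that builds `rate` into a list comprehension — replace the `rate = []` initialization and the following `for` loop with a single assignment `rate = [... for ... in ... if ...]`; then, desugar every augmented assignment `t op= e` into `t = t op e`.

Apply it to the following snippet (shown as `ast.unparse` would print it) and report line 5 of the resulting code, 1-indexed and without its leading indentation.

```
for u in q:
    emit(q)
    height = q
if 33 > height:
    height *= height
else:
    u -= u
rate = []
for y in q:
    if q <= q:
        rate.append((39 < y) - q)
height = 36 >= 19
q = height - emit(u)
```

height = height * height

Transformed code:
for u in q:
    emit(q)
    height = q
if 33 > height:
    height = height * height
else:
    u = u - u
rate = [(39 < y) - q for y in q if q <= q]
height = 36 >= 19
q = height - emit(u)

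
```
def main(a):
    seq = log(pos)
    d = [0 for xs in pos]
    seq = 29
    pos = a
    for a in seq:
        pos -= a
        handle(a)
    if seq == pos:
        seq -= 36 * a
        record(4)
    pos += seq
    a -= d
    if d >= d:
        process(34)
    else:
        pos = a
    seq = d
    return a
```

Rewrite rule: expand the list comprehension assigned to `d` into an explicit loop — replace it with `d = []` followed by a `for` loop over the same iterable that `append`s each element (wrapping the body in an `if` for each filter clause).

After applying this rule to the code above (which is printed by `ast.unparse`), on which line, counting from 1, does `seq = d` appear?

20

Transformed code:
def main(a):
    seq = log(pos)
    d = []
    for xs in pos:
        d.append(0)
    seq = 29
    pos = a
    for a in seq:
        pos -= a
        handle(a)
    if seq == pos:
        seq -= 36 * a
        record(4)
    pos += seq
    a -= d
    if d >= d:
        process(34)
    else:
        pos = a
    seq = d
    return a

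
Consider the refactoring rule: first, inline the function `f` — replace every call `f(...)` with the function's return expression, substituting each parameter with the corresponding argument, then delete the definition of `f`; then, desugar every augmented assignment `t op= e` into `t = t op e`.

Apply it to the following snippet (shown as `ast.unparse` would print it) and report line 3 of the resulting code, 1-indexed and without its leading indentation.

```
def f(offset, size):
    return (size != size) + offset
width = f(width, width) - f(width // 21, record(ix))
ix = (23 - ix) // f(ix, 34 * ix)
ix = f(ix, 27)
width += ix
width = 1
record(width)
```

ix = (27 != 27) + ix

Transformed code:
width = (width != width) + width - ((record(ix) != record(ix)) + width // 21)
ix = (23 - ix) // ((34 * ix != 34 * ix) + ix)
ix = (27 != 27) + ix
width = width + ix
width = 1
record(width)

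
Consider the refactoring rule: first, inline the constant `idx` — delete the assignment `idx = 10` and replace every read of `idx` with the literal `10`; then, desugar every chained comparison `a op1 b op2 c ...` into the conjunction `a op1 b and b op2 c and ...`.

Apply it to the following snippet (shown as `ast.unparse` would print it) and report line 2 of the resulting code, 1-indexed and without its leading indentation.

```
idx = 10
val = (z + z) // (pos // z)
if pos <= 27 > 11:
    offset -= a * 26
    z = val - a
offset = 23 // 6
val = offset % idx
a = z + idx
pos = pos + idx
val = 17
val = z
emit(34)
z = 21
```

if pos <= 27 and 27 > 11:

Transformed code:
val = (z + z) // (pos // z)
if pos <= 27 and 27 > 11:
    offset -= a * 26
    z = val - a
offset = 23 // 6
val = offset % 10
a = z + 10
pos = pos + 10
val = 17
val = z
emit(34)
z = 21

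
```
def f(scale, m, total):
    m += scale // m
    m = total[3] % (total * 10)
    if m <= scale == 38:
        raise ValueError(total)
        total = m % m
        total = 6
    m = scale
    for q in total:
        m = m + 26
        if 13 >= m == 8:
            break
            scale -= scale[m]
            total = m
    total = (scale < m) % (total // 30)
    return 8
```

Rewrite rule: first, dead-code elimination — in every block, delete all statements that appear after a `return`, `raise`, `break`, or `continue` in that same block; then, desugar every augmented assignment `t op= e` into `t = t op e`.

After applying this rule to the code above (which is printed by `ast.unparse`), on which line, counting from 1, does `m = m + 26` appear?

Transformed code:
def f(scale, m, total):
    m = m + scale // m
    m = total[3] % (total * 10)
    if m <= scale == 38:
        raise ValueError(total)
    m = scale
    for q in total:
        m = m + 26
        if 13 >= m == 8:
            break
    total = (scale < m) % (total // 30)
    return 8

8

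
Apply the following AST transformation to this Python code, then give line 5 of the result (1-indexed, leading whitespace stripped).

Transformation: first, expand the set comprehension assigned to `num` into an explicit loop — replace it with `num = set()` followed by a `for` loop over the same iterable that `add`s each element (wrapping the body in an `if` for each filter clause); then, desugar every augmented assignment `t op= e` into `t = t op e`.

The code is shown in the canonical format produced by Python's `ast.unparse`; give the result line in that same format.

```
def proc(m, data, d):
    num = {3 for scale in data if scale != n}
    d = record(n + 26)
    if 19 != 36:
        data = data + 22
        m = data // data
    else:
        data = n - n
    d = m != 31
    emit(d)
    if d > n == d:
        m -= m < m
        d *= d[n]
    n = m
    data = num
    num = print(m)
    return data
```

num.add(3)

Transformed code:
def proc(m, data, d):
    num = set()
    for scale in data:
        if scale != n:
            num.add(3)
    d = record(n + 26)
    if 19 != 36:
        data = data + 22
        m = data // data
    else:
        data = n - n
    d = m != 31
    emit(d)
    if d > n == d:
        m = m - (m < m)
        d = d * d[n]
    n = m
    data = num
    num = print(m)
    return data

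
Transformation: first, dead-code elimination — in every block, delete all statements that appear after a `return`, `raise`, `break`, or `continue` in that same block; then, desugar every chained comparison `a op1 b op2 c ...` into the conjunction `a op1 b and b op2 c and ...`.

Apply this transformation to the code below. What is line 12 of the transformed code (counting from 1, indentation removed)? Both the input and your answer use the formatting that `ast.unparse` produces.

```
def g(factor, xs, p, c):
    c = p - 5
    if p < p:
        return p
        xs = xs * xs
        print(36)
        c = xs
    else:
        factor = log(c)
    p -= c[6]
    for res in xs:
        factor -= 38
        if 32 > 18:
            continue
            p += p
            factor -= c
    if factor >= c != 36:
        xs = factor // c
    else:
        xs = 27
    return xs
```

if factor >= c and c != 36:

Transformed code:
def g(factor, xs, p, c):
    c = p - 5
    if p < p:
        return p
    else:
        factor = log(c)
    p -= c[6]
    for res in xs:
        factor -= 38
        if 32 > 18:
            continue
    if factor >= c and c != 36:
        xs = factor // c
    else:
        xs = 27
    return xs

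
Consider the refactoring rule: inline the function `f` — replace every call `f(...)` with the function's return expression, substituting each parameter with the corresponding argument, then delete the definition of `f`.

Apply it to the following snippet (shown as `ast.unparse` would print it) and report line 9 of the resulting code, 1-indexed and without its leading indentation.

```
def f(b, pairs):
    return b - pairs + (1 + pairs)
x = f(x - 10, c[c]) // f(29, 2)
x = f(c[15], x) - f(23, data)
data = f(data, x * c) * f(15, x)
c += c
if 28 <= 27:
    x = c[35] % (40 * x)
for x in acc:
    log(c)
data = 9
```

data = 9

Transformed code:
x = (x - 10 - c[c] + (1 + c[c])) // (29 - 2 + (1 + 2))
x = c[15] - x + (1 + x) - (23 - data + (1 + data))
data = (data - x * c + (1 + x * c)) * (15 - x + (1 + x))
c += c
if 28 <= 27:
    x = c[35] % (40 * x)
for x in acc:
    log(c)
data = 9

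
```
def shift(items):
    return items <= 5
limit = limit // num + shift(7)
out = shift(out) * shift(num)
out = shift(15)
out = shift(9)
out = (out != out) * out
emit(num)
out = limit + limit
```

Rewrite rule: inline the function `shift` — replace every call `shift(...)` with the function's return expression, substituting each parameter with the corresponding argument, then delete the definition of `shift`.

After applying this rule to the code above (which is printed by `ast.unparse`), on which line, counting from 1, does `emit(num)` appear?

Transformed code:
limit = limit // num + (7 <= 5)
out = (out <= 5) * (num <= 5)
out = 15 <= 5
out = 9 <= 5
out = (out != out) * out
emit(num)
out = limit + limit

6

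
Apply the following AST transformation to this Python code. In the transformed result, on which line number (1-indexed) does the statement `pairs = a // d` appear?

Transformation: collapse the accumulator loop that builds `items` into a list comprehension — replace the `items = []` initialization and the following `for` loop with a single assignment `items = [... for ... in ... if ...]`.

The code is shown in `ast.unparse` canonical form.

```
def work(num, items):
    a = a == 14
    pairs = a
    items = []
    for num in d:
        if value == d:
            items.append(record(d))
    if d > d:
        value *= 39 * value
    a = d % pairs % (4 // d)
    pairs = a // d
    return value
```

8

Transformed code:
def work(num, items):
    a = a == 14
    pairs = a
    items = [record(d) for num in d if value == d]
    if d > d:
        value *= 39 * value
    a = d % pairs % (4 // d)
    pairs = a // d
    return value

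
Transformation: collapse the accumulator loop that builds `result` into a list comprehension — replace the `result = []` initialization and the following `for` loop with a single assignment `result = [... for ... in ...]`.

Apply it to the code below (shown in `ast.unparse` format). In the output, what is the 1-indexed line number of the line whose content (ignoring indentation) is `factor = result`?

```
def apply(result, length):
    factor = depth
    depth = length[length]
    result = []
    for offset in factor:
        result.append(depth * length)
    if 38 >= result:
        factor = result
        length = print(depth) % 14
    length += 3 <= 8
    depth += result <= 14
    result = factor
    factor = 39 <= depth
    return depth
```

6

Transformed code:
def apply(result, length):
    factor = depth
    depth = length[length]
    result = [depth * length for offset in factor]
    if 38 >= result:
        factor = result
        length = print(depth) % 14
    length += 3 <= 8
    depth += result <= 14
    result = factor
    factor = 39 <= depth
    return depth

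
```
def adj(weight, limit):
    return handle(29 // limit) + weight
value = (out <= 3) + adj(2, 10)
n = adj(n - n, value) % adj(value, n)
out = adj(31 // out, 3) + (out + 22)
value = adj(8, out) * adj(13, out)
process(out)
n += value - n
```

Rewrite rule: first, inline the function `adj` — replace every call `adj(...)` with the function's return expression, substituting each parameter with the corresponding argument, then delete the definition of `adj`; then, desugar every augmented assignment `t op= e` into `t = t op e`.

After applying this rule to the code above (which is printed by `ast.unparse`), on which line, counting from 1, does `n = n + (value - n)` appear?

Transformed code:
value = (out <= 3) + (handle(29 // 10) + 2)
n = (handle(29 // value) + (n - n)) % (handle(29 // n) + value)
out = handle(29 // 3) + 31 // out + (out + 22)
value = (handle(29 // out) + 8) * (handle(29 // out) + 13)
process(out)
n = n + (value - n)

6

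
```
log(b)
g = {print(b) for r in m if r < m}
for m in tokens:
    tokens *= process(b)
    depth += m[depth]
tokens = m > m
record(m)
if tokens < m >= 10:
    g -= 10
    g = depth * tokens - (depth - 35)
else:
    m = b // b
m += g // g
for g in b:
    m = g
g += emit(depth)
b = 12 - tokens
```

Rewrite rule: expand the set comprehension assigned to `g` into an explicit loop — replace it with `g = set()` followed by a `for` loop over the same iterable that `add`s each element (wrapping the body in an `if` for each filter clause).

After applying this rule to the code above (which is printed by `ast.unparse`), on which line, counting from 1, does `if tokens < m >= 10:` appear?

Transformed code:
log(b)
g = set()
for r in m:
    if r < m:
        g.add(print(b))
for m in tokens:
    tokens *= process(b)
    depth += m[depth]
tokens = m > m
record(m)
if tokens < m >= 10:
    g -= 10
    g = depth * tokens - (depth - 35)
else:
    m = b // b
m += g // g
for g in b:
    m = g
g += emit(depth)
b = 12 - tokens

11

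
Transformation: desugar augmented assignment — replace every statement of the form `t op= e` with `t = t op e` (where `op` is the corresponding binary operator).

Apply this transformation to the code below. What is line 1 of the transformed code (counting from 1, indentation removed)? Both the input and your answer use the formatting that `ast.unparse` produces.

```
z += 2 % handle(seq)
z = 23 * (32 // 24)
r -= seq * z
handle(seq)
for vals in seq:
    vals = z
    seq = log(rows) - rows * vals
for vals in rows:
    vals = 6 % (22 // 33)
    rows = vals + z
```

z = z + 2 % handle(seq)

Transformed code:
z = z + 2 % handle(seq)
z = 23 * (32 // 24)
r = r - seq * z
handle(seq)
for vals in seq:
    vals = z
    seq = log(rows) - rows * vals
for vals in rows:
    vals = 6 % (22 // 33)
    rows = vals + z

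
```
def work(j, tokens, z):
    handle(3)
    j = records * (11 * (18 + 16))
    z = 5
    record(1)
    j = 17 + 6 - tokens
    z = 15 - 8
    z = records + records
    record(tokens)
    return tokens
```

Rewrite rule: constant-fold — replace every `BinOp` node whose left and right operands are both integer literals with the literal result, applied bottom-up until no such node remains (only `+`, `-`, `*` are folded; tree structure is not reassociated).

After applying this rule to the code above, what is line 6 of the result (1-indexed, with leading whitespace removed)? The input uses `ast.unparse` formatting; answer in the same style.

j = 23 - tokens

Transformed code:
def work(j, tokens, z):
    handle(3)
    j = records * 374
    z = 5
    record(1)
    j = 23 - tokens
    z = 7
    z = records + records
    record(tokens)
    return tokens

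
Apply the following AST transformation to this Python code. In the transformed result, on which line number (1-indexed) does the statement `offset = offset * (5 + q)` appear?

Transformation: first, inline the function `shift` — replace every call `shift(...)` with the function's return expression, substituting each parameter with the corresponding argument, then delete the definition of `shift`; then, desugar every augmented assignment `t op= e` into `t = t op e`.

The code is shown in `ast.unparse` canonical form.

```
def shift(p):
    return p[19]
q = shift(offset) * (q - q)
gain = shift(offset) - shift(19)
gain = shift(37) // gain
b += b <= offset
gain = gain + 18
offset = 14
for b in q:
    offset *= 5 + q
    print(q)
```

Transformed code:
q = offset[19] * (q - q)
gain = offset[19] - 19[19]
gain = 37[19] // gain
b = b + (b <= offset)
gain = gain + 18
offset = 14
for b in q:
    offset = offset * (5 + q)
    print(q)

8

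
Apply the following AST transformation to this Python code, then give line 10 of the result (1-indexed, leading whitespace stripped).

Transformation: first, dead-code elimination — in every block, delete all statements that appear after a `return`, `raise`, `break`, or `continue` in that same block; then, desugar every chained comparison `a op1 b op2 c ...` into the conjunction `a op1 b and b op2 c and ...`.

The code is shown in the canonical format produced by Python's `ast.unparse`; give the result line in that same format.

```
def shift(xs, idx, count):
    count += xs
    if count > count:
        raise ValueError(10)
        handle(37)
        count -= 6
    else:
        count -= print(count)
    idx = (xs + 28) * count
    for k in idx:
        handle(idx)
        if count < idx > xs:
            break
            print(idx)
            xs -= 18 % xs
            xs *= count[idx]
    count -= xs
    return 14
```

Transformed code:
def shift(xs, idx, count):
    count += xs
    if count > count:
        raise ValueError(10)
    else:
        count -= print(count)
    idx = (xs + 28) * count
    for k in idx:
        handle(idx)
        if count < idx and idx > xs:
            break
    count -= xs
    return 14

if count < idx and idx > xs:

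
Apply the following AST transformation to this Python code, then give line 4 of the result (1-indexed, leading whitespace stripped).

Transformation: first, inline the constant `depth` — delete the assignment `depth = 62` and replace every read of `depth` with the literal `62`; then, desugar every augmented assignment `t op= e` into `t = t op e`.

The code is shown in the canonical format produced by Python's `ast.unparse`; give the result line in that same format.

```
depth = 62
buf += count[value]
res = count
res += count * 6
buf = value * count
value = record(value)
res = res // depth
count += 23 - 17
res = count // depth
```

Transformed code:
buf = buf + count[value]
res = count
res = res + count * 6
buf = value * count
value = record(value)
res = res // 62
count = count + (23 - 17)
res = count // 62

buf = value * count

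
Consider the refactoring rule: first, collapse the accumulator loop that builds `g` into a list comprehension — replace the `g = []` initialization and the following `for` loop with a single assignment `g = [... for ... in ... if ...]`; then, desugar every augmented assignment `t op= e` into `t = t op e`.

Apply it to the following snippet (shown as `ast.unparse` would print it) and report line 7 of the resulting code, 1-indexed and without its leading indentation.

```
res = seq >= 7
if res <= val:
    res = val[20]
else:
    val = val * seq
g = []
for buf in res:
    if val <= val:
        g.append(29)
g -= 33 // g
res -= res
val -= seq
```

g = g - 33 // g

Transformed code:
res = seq >= 7
if res <= val:
    res = val[20]
else:
    val = val * seq
g = [29 for buf in res if val <= val]
g = g - 33 // g
res = res - res
val = val - seq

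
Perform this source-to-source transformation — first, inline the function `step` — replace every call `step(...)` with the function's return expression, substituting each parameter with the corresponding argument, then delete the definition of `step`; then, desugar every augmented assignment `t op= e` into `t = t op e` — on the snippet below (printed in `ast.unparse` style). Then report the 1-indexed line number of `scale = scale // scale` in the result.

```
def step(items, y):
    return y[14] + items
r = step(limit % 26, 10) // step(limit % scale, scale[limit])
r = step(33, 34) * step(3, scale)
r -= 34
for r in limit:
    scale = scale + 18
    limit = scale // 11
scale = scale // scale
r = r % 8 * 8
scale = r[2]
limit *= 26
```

Transformed code:
r = (10[14] + limit % 26) // (scale[limit][14] + limit % scale)
r = (34[14] + 33) * (scale[14] + 3)
r = r - 34
for r in limit:
    scale = scale + 18
    limit = scale // 11
scale = scale // scale
r = r % 8 * 8
scale = r[2]
limit = limit * 26

7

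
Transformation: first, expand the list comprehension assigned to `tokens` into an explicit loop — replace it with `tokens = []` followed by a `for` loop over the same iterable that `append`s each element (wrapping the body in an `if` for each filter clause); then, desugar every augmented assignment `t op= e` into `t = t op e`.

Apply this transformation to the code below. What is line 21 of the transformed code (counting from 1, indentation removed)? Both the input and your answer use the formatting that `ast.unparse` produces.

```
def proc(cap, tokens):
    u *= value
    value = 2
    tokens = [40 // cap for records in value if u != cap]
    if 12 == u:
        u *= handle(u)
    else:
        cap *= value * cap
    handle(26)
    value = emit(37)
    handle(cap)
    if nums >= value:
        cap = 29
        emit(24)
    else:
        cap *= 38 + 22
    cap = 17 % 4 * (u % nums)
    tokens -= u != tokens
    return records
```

Transformed code:
def proc(cap, tokens):
    u = u * value
    value = 2
    tokens = []
    for records in value:
        if u != cap:
            tokens.append(40 // cap)
    if 12 == u:
        u = u * handle(u)
    else:
        cap = cap * (value * cap)
    handle(26)
    value = emit(37)
    handle(cap)
    if nums >= value:
        cap = 29
        emit(24)
    else:
        cap = cap * (38 + 22)
    cap = 17 % 4 * (u % nums)
    tokens = tokens - (u != tokens)
    return records

tokens = tokens - (u != tokens)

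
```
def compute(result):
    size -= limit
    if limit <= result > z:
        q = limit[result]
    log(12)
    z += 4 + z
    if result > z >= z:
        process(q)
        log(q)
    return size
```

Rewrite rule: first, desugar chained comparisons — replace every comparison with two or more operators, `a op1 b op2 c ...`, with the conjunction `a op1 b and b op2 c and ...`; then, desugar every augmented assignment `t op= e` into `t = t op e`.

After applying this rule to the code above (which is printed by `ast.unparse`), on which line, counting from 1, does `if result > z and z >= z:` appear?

7

Transformed code:
def compute(result):
    size = size - limit
    if limit <= result and result > z:
        q = limit[result]
    log(12)
    z = z + (4 + z)
    if result > z and z >= z:
        process(q)
        log(q)
    return size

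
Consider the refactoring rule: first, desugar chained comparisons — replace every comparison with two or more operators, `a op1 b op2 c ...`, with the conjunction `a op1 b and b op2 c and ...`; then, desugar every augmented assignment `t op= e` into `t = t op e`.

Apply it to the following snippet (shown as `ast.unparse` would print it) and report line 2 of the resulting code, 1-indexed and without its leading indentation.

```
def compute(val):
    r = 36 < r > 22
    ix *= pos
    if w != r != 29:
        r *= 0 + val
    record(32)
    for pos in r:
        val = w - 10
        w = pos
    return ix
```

Transformed code:
def compute(val):
    r = 36 < r and r > 22
    ix = ix * pos
    if w != r and r != 29:
        r = r * (0 + val)
    record(32)
    for pos in r:
        val = w - 10
        w = pos
    return ix

r = 36 < r and r > 22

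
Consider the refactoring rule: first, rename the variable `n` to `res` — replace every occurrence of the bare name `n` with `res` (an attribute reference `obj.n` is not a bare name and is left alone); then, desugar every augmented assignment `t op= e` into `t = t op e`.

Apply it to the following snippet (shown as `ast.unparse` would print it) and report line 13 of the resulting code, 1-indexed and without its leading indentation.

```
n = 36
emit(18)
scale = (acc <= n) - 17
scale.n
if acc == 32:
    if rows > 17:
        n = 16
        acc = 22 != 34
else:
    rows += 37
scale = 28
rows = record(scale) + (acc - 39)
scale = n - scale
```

scale = res - scale

Transformed code:
res = 36
emit(18)
scale = (acc <= res) - 17
scale.n
if acc == 32:
    if rows > 17:
        res = 16
        acc = 22 != 34
else:
    rows = rows + 37
scale = 28
rows = record(scale) + (acc - 39)
scale = res - scale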